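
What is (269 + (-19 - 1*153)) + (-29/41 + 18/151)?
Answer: 596886/6191 ≈ 96.412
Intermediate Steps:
(269 + (-19 - 1*153)) + (-29/41 + 18/151) = (269 + (-19 - 153)) + (-29*1/41 + 18*(1/151)) = (269 - 172) + (-29/41 + 18/151) = 97 - 3641/6191 = 596886/6191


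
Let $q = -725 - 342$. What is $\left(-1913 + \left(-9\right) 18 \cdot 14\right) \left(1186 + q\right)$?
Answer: $-497539$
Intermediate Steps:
$q = -1067$ ($q = -725 - 342 = -1067$)
$\left(-1913 + \left(-9\right) 18 \cdot 14\right) \left(1186 + q\right) = \left(-1913 + \left(-9\right) 18 \cdot 14\right) \left(1186 - 1067\right) = \left(-1913 - 2268\right) 119 = \left(-4181\right) 119 = -497539$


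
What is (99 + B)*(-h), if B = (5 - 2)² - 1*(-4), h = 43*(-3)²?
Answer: -43344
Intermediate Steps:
h = 387 (h = 43*9 = 387)
B = 13 (B = 3² + 4 = 9 + 4 = 13)
(99 + B)*(-h) = (99 + 13)*(-1*387) = 112*(-387) = -43344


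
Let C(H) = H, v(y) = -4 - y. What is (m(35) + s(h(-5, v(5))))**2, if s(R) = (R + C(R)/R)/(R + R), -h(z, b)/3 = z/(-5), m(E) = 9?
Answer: 784/9 ≈ 87.111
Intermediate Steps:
h(z, b) = 3*z/5 (h(z, b) = -3*z/(-5) = -3*z*(-1)/5 = -(-3)*z/5 = 3*z/5)
s(R) = (1 + R)/(2*R) (s(R) = (R + R/R)/(R + R) = (R + 1)/((2*R)) = (1 + R)*(1/(2*R)) = (1 + R)/(2*R))
(m(35) + s(h(-5, v(5))))**2 = (9 + (1 + (3/5)*(-5))/(2*(((3/5)*(-5)))))**2 = (9 + (1/2)*(1 - 3)/(-3))**2 = (9 + (1/2)*(-1/3)*(-2))**2 = (9 + 1/3)**2 = (28/3)**2 = 784/9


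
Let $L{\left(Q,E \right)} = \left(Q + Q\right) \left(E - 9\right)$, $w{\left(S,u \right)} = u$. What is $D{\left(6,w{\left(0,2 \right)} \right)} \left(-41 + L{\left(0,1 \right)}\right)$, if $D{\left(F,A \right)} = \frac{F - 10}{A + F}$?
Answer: $\frac{41}{2} \approx 20.5$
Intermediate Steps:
$D{\left(F,A \right)} = \frac{-10 + F}{A + F}$
$L{\left(Q,E \right)} = 2 Q \left(-9 + E\right)$
$D{\left(6,w{\left(0,2 \right)} \right)} \left(-41 + L{\left(0,1 \right)}\right) = \frac{-10 + 6}{2 + 6} \left(-41 + 2 \cdot 0 \left(-9 + 1\right)\right) = \frac{1}{8} \left(-4\right) \left(-41 + 2 \cdot 0 \left(-8\right)\right) = \frac{1}{8} \left(-4\right) \left(-41 + 0\right) = \left(- \frac{1}{2}\right) \left(-41\right) = \frac{41}{2}$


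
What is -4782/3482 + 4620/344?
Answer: 1805229/149726 ≈ 12.057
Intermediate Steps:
-4782/3482 + 4620/344 = -4782*1/3482 + 4620*(1/344) = -2391/1741 + 1155/86 = 1805229/149726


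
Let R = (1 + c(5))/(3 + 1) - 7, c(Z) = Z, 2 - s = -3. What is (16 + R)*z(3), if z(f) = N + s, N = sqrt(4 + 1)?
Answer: 105/2 + 21*sqrt(5)/2 ≈ 75.979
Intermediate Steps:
s = 5 (s = 2 - 1*(-3) = 2 + 3 = 5)
N = sqrt(5) ≈ 2.2361
z(f) = 5 + sqrt(5) (z(f) = sqrt(5) + 5 = 5 + sqrt(5))
R = -11/2 (R = (1 + 5)/(3 + 1) - 7 = 6/4 - 7 = 6*(1/4) - 7 = 3/2 - 7 = -11/2 ≈ -5.5000)
(16 + R)*z(3) = (16 - 11/2)*(5 + sqrt(5)) = 21*(5 + sqrt(5))/2 = 105/2 + 21*sqrt(5)/2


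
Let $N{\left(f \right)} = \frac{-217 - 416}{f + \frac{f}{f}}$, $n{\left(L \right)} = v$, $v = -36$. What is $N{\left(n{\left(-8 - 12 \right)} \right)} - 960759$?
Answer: $- \frac{33625932}{35} \approx -9.6074 \cdot 10^{5}$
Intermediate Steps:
$n{\left(L \right)} = -36$
$N{\left(f \right)} = - \frac{633}{1 + f}$ ($N{\left(f \right)} = - \frac{633}{f + 1} = - \frac{633}{1 + f}$)
$N{\left(n{\left(-8 - 12 \right)} \right)} - 960759 = - \frac{633}{1 - 36} - 960759 = - \frac{633}{-35} - 960759 = \left(-633\right) \left(- \frac{1}{35}\right) - 960759 = \frac{633}{35} - 960759 = - \frac{33625932}{35}$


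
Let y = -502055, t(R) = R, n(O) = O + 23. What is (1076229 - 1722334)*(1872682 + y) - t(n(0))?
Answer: -885568957858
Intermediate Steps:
n(O) = 23 + O
(1076229 - 1722334)*(1872682 + y) - t(n(0)) = (1076229 - 1722334)*(1872682 - 502055) - (23 + 0) = -646105*1370627 - 1*23 = -885568957835 - 23 = -885568957858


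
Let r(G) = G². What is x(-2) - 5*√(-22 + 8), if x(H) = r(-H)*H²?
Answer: 16 - 5*I*√14 ≈ 16.0 - 18.708*I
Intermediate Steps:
x(H) = H⁴ (x(H) = (-H)²*H² = H²*H² = H⁴)
x(-2) - 5*√(-22 + 8) = (-2)⁴ - 5*√(-22 + 8) = 16 - 5*I*√14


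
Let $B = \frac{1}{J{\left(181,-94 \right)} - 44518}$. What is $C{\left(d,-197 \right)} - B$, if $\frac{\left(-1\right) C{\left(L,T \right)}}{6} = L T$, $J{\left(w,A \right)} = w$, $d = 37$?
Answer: $\frac{1939034359}{44337} \approx 43734.0$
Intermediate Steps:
$C{\left(L,T \right)} = - 6 L T$
$B = - \frac{1}{44337}$ ($B = \frac{1}{181 - 44518} = \frac{1}{-44337} = - \frac{1}{44337} \approx -2.2555 \cdot 10^{-5}$)
$C{\left(d,-197 \right)} - B = \left(-6\right) 37 \left(-197\right) - - \frac{1}{44337} = 43734 + \frac{1}{44337} = \frac{1939034359}{44337}$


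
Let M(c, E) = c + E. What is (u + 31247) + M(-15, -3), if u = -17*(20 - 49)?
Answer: 31722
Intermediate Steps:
u = 493 (u = -17*(-29) = 493)
M(c, E) = E + c
(u + 31247) + M(-15, -3) = (493 + 31247) + (-3 - 15) = 31740 - 18 = 31722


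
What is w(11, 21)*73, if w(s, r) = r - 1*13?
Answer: 584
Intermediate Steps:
w(s, r) = -13 + r (w(s, r) = r - 13 = -13 + r)
w(11, 21)*73 = (-13 + 21)*73 = 8*73 = 584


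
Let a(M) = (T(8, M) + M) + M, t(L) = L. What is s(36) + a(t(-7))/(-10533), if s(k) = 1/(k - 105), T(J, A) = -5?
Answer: -3074/242259 ≈ -0.012689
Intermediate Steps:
s(k) = 1/(-105 + k)
a(M) = -5 + 2*M (a(M) = (-5 + M) + M = -5 + 2*M)
s(36) + a(t(-7))/(-10533) = 1/(-105 + 36) + (-5 + 2*(-7))/(-10533) = 1/(-69) + (-5 - 14)*(-1/10533) = -1/69 - 19*(-1/10533) = -1/69 + 19/10533 = -3074/242259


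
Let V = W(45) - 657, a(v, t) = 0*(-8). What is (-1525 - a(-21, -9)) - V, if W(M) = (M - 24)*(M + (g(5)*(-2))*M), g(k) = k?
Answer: 7637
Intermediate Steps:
a(v, t) = 0
W(M) = -9*M*(-24 + M) (W(M) = (M - 24)*(M + (5*(-2))*M) = (-24 + M)*(M - 10*M) = (-24 + M)*(-9*M) = -9*M*(-24 + M))
V = -9162 (V = 9*45*(24 - 1*45) - 657 = 9*45*(24 - 45) - 657 = 9*45*(-21) - 657 = -8505 - 657 = -9162)
(-1525 - a(-21, -9)) - V = (-1525 - 1*0) - 1*(-9162) = (-1525 + 0) + 9162 = -1525 + 9162 = 7637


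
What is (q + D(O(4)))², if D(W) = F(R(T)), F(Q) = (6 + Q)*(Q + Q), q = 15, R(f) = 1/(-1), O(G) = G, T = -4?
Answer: 25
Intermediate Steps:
R(f) = -1
F(Q) = 2*Q*(6 + Q) (F(Q) = (6 + Q)*(2*Q) = 2*Q*(6 + Q))
D(W) = -10 (D(W) = 2*(-1)*(6 - 1) = 2*(-1)*5 = -10)
(q + D(O(4)))² = (15 - 10)² = 5² = 25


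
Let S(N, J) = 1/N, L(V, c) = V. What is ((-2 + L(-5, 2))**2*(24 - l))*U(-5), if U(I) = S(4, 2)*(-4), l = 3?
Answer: -1029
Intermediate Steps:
U(I) = -1 (U(I) = -4/4 = (1/4)*(-4) = -1)
((-2 + L(-5, 2))**2*(24 - l))*U(-5) = ((-2 - 5)**2*(24 - 1*3))*(-1) = ((-7)**2*(24 - 3))*(-1) = (49*21)*(-1) = 1029*(-1) = -1029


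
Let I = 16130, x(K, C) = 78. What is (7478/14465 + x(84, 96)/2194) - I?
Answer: -255943766149/15868105 ≈ -16129.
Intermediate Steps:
(7478/14465 + x(84, 96)/2194) - I = (7478/14465 + 78/2194) - 1*16130 = (7478*(1/14465) + 78*(1/2194)) - 16130 = (7478/14465 + 39/1097) - 16130 = 8767501/15868105 - 16130 = -255943766149/15868105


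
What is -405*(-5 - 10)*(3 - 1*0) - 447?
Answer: 17778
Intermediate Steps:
-405*(-5 - 10)*(3 - 1*0) - 447 = -(-6075)*(3 + 0) - 447 = -(-6075)*3 - 447 = -405*(-45) - 447 = 18225 - 447 = 17778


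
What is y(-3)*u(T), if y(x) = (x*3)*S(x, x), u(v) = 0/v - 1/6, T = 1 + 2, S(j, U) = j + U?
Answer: -9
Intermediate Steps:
S(j, U) = U + j
T = 3
u(v) = -1/6 (u(v) = 0 - 1*1/6 = 0 - 1/6 = -1/6)
y(x) = 6*x**2 (y(x) = (x*3)*(x + x) = (3*x)*(2*x) = 6*x**2)
y(-3)*u(T) = (6*(-3)**2)*(-1/6) = (6*9)*(-1/6) = 54*(-1/6) = -9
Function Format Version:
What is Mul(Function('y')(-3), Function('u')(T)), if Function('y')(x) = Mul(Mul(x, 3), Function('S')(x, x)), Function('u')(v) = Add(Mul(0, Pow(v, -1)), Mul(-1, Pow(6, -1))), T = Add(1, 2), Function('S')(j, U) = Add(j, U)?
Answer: -9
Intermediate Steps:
Function('S')(j, U) = Add(U, j)
T = 3
Function('u')(v) = Rational(-1, 6) (Function('u')(v) = Add(0, Mul(-1, Rational(1, 6))) = Add(0, Rational(-1, 6)) = Rational(-1, 6))
Function('y')(x) = Mul(6, Pow(x, 2)) (Function('y')(x) = Mul(Mul(x, 3), Add(x, x)) = Mul(Mul(3, x), Mul(2, x)) = Mul(6, Pow(x, 2)))
Mul(Function('y')(-3), Function('u')(T)) = Mul(Mul(6, Pow(-3, 2)), Rational(-1, 6)) = Mul(Mul(6, 9), Rational(-1, 6)) = Mul(54, Rational(-1, 6)) = -9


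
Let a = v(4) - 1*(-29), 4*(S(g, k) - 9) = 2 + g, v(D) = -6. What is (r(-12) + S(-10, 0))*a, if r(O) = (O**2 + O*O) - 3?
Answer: 6716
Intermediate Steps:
S(g, k) = 19/2 + g/4 (S(g, k) = 9 + (2 + g)/4 = 9 + (1/2 + g/4) = 19/2 + g/4)
r(O) = -3 + 2*O**2 (r(O) = (O**2 + O**2) - 3 = 2*O**2 - 3 = -3 + 2*O**2)
a = 23 (a = -6 - 1*(-29) = -6 + 29 = 23)
(r(-12) + S(-10, 0))*a = ((-3 + 2*(-12)**2) + (19/2 + (1/4)*(-10)))*23 = ((-3 + 2*144) + (19/2 - 5/2))*23 = ((-3 + 288) + 7)*23 = (285 + 7)*23 = 292*23 = 6716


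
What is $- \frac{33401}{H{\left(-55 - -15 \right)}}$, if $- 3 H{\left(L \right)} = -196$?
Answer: $- \frac{100203}{196} \approx -511.24$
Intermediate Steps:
$H{\left(L \right)} = \frac{196}{3}$ ($H{\left(L \right)} = \left(- \frac{1}{3}\right) \left(-196\right) = \frac{196}{3}$)
$- \frac{33401}{H{\left(-55 - -15 \right)}} = - \frac{33401}{\frac{196}{3}} = \left(-33401\right) \frac{3}{196} = - \frac{100203}{196}$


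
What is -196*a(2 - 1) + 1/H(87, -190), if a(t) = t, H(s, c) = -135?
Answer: -26461/135 ≈ -196.01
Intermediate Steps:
-196*a(2 - 1) + 1/H(87, -190) = -196*(2 - 1) + 1/(-135) = -196*1 - 1/135 = -196 - 1/135 = -26461/135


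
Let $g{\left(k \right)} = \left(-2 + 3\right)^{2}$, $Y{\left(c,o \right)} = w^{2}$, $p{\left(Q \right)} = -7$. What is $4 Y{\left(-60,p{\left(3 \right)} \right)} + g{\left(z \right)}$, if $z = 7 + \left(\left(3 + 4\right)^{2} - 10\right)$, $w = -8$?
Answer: $257$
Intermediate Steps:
$Y{\left(c,o \right)} = 64$ ($Y{\left(c,o \right)} = \left(-8\right)^{2} = 64$)
$z = 46$ ($z = 7 - \left(10 - 7^{2}\right) = 7 + \left(49 - 10\right) = 7 + 39 = 46$)
$g{\left(k \right)} = 1$ ($g{\left(k \right)} = 1^{2} = 1$)
$4 Y{\left(-60,p{\left(3 \right)} \right)} + g{\left(z \right)} = 4 \cdot 64 + 1 = 256 + 1 = 257$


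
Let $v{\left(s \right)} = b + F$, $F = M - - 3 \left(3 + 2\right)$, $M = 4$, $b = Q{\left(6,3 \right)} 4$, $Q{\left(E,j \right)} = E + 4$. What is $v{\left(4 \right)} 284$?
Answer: $16756$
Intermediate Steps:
$Q{\left(E,j \right)} = 4 + E$
$b = 40$ ($b = \left(4 + 6\right) 4 = 10 \cdot 4 = 40$)
$F = 19$ ($F = 4 - - 3 \left(3 + 2\right) = 4 - \left(-3\right) 5 = 4 - -15 = 4 + 15 = 19$)
$v{\left(s \right)} = 59$ ($v{\left(s \right)} = 40 + 19 = 59$)
$v{\left(4 \right)} 284 = 59 \cdot 284 = 16756$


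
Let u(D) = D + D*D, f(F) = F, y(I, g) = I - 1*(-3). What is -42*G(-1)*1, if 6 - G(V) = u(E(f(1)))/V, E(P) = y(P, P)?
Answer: -1092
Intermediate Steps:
y(I, g) = 3 + I (y(I, g) = I + 3 = 3 + I)
E(P) = 3 + P
u(D) = D + D²
G(V) = 6 - 20/V (G(V) = 6 - (3 + 1)*(1 + (3 + 1))/V = 6 - 4*(1 + 4)/V = 6 - 4*5/V = 6 - 20/V)
-42*G(-1)*1 = -42*(6 - 20/(-1))*1 = -42*(6 - 20*(-1))*1 = -42*(6 + 20)*1 = -42*26*1 = -1092*1 = -1092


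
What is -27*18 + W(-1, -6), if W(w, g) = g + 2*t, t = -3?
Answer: -498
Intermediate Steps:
W(w, g) = -6 + g (W(w, g) = g + 2*(-3) = g - 6 = -6 + g)
-27*18 + W(-1, -6) = -27*18 + (-6 - 6) = -486 - 12 = -498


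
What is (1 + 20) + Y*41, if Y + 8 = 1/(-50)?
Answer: -15391/50 ≈ -307.82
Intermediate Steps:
Y = -401/50 (Y = -8 + 1/(-50) = -8 - 1/50 = -401/50 ≈ -8.0200)
(1 + 20) + Y*41 = (1 + 20) - 401/50*41 = 21 - 16441/50 = -15391/50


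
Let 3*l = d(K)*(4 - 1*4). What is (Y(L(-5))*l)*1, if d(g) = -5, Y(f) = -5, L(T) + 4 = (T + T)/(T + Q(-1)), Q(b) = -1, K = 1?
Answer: 0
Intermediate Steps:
L(T) = -4 + 2*T/(-1 + T) (L(T) = -4 + (T + T)/(T - 1) = -4 + (2*T)/(-1 + T) = -4 + 2*T/(-1 + T))
l = 0 (l = (-5*(4 - 1*4))/3 = (-5*(4 - 4))/3 = (-5*0)/3 = (⅓)*0 = 0)
(Y(L(-5))*l)*1 = -5*0*1 = 0*1 = 0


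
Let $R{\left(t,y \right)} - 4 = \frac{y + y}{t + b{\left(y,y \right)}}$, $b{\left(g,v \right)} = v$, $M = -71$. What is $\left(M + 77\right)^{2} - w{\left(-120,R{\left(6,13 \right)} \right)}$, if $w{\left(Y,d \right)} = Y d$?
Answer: $\frac{12924}{19} \approx 680.21$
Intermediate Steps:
$R{\left(t,y \right)} = 4 + \frac{2 y}{t + y}$ ($R{\left(t,y \right)} = 4 + \frac{y + y}{t + y} = 4 + \frac{2 y}{t + y}$)
$\left(M + 77\right)^{2} - w{\left(-120,R{\left(6,13 \right)} \right)} = \left(-71 + 77\right)^{2} - - 120 \frac{2 \left(2 \cdot 6 + 3 \cdot 13\right)}{6 + 13} = 6^{2} - - 120 \frac{2 \left(12 + 39\right)}{19} = 36 - - 120 \cdot 2 \cdot \frac{1}{19} \cdot 51 = 36 - \left(-120\right) \frac{102}{19} = 36 - - \frac{12240}{19} = 36 + \frac{12240}{19} = \frac{12924}{19}$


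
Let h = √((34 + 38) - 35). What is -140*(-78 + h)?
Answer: 10920 - 140*√37 ≈ 10068.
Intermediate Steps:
h = √37 (h = √(72 - 35) = √37 ≈ 6.0828)
-140*(-78 + h) = -140*(-78 + √37) = 10920 - 140*√37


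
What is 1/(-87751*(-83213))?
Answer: 1/7302023963 ≈ 1.3695e-10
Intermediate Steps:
1/(-87751*(-83213)) = -1/87751*(-1/83213) = 1/7302023963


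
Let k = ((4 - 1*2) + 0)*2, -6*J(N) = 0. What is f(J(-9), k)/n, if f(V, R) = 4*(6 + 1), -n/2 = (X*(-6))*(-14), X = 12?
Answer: -1/72 ≈ -0.013889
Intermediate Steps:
J(N) = 0 (J(N) = -⅙*0 = 0)
n = -2016 (n = -2*12*(-6)*(-14) = -(-144)*(-14) = -2*1008 = -2016)
k = 4 (k = ((4 - 2) + 0)*2 = (2 + 0)*2 = 2*2 = 4)
f(V, R) = 28 (f(V, R) = 4*7 = 28)
f(J(-9), k)/n = 28/(-2016) = 28*(-1/2016) = -1/72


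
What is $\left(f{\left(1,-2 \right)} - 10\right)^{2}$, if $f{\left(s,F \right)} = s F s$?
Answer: $144$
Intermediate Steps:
$f{\left(s,F \right)} = F s^{2}$ ($f{\left(s,F \right)} = F s s = F s^{2}$)
$\left(f{\left(1,-2 \right)} - 10\right)^{2} = \left(- 2 \cdot 1^{2} - 10\right)^{2} = \left(\left(-2\right) 1 - 10\right)^{2} = \left(-2 - 10\right)^{2} = \left(-12\right)^{2} = 144$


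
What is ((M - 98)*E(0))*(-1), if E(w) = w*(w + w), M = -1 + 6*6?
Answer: 0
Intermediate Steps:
M = 35 (M = -1 + 36 = 35)
E(w) = 2*w² (E(w) = w*(2*w) = 2*w²)
((M - 98)*E(0))*(-1) = ((35 - 98)*(2*0²))*(-1) = -126*0*(-1) = -63*0*(-1) = 0*(-1) = 0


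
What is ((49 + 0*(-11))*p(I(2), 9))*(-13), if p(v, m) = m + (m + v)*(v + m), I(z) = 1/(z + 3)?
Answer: -1491217/25 ≈ -59649.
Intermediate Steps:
I(z) = 1/(3 + z)
p(v, m) = m + (m + v)² (p(v, m) = m + (m + v)*(m + v) = m + (m + v)²)
((49 + 0*(-11))*p(I(2), 9))*(-13) = ((49 + 0*(-11))*(9 + (9 + 1/(3 + 2))²))*(-13) = ((49 + 0)*(9 + (9 + 1/5)²))*(-13) = (49*(9 + (9 + ⅕)²))*(-13) = (49*(9 + (46/5)²))*(-13) = (49*(9 + 2116/25))*(-13) = (49*(2341/25))*(-13) = (114709/25)*(-13) = -1491217/25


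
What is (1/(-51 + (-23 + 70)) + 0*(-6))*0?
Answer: 0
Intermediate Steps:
(1/(-51 + (-23 + 70)) + 0*(-6))*0 = (1/(-51 + 47) + 0)*0 = (1/(-4) + 0)*0 = (-1/4 + 0)*0 = -1/4*0 = 0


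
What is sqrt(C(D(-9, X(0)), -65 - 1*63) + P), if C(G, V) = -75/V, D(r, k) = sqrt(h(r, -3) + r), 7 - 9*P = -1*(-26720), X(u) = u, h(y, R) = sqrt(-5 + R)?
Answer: I*sqrt(6837178)/48 ≈ 54.475*I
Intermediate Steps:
P = -26713/9 (P = 7/9 - (-1)*(-26720)/9 = 7/9 - 1/9*26720 = 7/9 - 26720/9 = -26713/9 ≈ -2968.1)
D(r, k) = sqrt(r + 2*I*sqrt(2)) (D(r, k) = sqrt(sqrt(-5 - 3) + r) = sqrt(sqrt(-8) + r) = sqrt(2*I*sqrt(2) + r) = sqrt(r + 2*I*sqrt(2)))
sqrt(C(D(-9, X(0)), -65 - 1*63) + P) = sqrt(-75/(-65 - 1*63) - 26713/9) = sqrt(-75/(-65 - 63) - 26713/9) = sqrt(-75/(-128) - 26713/9) = sqrt(-75*(-1/128) - 26713/9) = sqrt(75/128 - 26713/9) = sqrt(-3418589/1152) = I*sqrt(6837178)/48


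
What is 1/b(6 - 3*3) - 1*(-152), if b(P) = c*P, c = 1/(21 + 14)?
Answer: 421/3 ≈ 140.33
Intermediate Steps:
c = 1/35 ≈ 0.028571
b(P) = P/35
1/b(6 - 3*3) - 1*(-152) = 1/((6 - 3*3)/35) - 1*(-152) = 1/((6 - 9)/35) + 152 = 1/((1/35)*(-3)) + 152 = 1/(-3/35) + 152 = -35/3 + 152 = 421/3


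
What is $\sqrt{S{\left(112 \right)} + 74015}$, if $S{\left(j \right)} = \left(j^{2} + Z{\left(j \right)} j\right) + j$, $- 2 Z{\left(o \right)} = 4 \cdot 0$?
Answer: $\sqrt{86671} \approx 294.4$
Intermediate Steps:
$Z{\left(o \right)} = 0$ ($Z{\left(o \right)} = - \frac{4 \cdot 0}{2} = \left(- \frac{1}{2}\right) 0 = 0$)
$S{\left(j \right)} = j + j^{2}$ ($S{\left(j \right)} = \left(j^{2} + 0 j\right) + j = \left(j^{2} + 0\right) + j = j^{2} + j = j + j^{2}$)
$\sqrt{S{\left(112 \right)} + 74015} = \sqrt{112 \left(1 + 112\right) + 74015} = \sqrt{112 \cdot 113 + 74015} = \sqrt{12656 + 74015} = \sqrt{86671}$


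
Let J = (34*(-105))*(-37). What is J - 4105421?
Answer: -3973331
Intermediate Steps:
J = 132090 (J = -3570*(-37) = 132090)
J - 4105421 = 132090 - 4105421 = -3973331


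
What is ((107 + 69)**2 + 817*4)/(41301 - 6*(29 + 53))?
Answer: 34244/40809 ≈ 0.83913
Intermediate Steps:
((107 + 69)**2 + 817*4)/(41301 - 6*(29 + 53)) = (176**2 + 3268)/(41301 - 6*82) = (30976 + 3268)/(41301 - 492) = 34244/40809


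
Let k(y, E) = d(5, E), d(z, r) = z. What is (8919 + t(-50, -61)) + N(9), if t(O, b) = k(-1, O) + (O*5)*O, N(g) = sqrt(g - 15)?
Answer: 21424 + I*sqrt(6) ≈ 21424.0 + 2.4495*I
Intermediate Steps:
k(y, E) = 5
N(g) = sqrt(-15 + g)
t(O, b) = 5 + 5*O**2 (t(O, b) = 5 + (O*5)*O = 5 + (5*O)*O = 5 + 5*O**2)
(8919 + t(-50, -61)) + N(9) = (8919 + (5 + 5*(-50)**2)) + sqrt(-15 + 9) = (8919 + (5 + 5*2500)) + sqrt(-6) = (8919 + (5 + 12500)) + I*sqrt(6) = (8919 + 12505) + I*sqrt(6) = 21424 + I*sqrt(6)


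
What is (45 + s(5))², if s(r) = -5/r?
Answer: 1936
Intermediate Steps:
(45 + s(5))² = (45 - 5/5)² = (45 - 5*⅕)² = (45 - 1)² = 44² = 1936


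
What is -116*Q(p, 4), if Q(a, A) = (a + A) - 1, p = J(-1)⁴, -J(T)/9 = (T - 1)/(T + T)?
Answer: -761424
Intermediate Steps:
J(T) = -9*(-1 + T)/(2*T) (J(T) = -9*(T - 1)/(T + T) = -9*(-1 + T)/(2*T))
p = 6561 (p = ((9/2)*(1 - 1*(-1))/(-1))⁴ = ((9/2)*(-1)*(1 + 1))⁴ = ((9/2)*(-1)*2)⁴ = (-9)⁴ = 6561)
Q(a, A) = -1 + A + a (Q(a, A) = (A + a) - 1 = -1 + A + a)
-116*Q(p, 4) = -116*(-1 + 4 + 6561) = -116*6564 = -761424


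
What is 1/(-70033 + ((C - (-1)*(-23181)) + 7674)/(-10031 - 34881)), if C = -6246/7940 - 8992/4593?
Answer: -116990691360/8193168686881073 ≈ -1.4279e-5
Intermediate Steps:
C = -50042179/18234210 (C = -6246*1/7940 - 8992*1/4593 = -3123/3970 - 8992/4593 = -50042179/18234210 ≈ -2.7444)
1/(-70033 + ((C - (-1)*(-23181)) + 7674)/(-10031 - 34881)) = 1/(-70033 + ((-50042179/18234210 - (-1)*(-23181)) + 7674)/(-10031 - 34881)) = 1/(-70033 + ((-50042179/18234210 - 1*23181) + 7674)/(-44912)) = 1/(-70033 + ((-50042179/18234210 - 23181) + 7674)*(-1/44912)) = 1/(-70033 + (-422737264189/18234210 + 7674)*(-1/44912)) = 1/(-70033 - 282807936649/18234210*(-1/44912)) = 1/(-70033 + 40401133807/116990691360) = 1/(-8193168686881073/116990691360) = -116990691360/8193168686881073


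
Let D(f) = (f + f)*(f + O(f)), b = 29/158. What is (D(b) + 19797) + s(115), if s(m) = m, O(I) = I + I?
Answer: 248544107/12482 ≈ 19912.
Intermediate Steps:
O(I) = 2*I
b = 29/158 (b = 29*(1/158) = 29/158 ≈ 0.18354)
D(f) = 6*f**2 (D(f) = (f + f)*(f + 2*f) = (2*f)*(3*f) = 6*f**2)
(D(b) + 19797) + s(115) = (6*(29/158)**2 + 19797) + 115 = (6*(841/24964) + 19797) + 115 = (2523/12482 + 19797) + 115 = 247108677/12482 + 115 = 248544107/12482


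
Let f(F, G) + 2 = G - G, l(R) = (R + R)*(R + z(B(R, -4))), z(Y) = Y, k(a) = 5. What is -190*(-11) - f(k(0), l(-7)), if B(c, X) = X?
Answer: 2092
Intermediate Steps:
l(R) = 2*R*(-4 + R) (l(R) = (R + R)*(R - 4) = (2*R)*(-4 + R) = 2*R*(-4 + R))
f(F, G) = -2 (f(F, G) = -2 + (G - G) = -2 + 0 = -2)
-190*(-11) - f(k(0), l(-7)) = -190*(-11) - 1*(-2) = 2090 + 2 = 2092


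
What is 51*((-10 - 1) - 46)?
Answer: -2907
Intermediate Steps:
51*((-10 - 1) - 46) = 51*(-11 - 46) = 51*(-57) = -2907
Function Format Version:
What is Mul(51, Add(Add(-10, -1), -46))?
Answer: -2907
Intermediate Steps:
Mul(51, Add(Add(-10, -1), -46)) = Mul(51, Add(-11, -46)) = Mul(51, -57) = -2907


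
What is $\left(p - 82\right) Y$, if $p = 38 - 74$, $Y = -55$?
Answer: $6490$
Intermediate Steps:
$p = -36$ ($p = 38 - 74 = -36$)
$\left(p - 82\right) Y = \left(-36 - 82\right) \left(-55\right) = \left(-118\right) \left(-55\right) = 6490$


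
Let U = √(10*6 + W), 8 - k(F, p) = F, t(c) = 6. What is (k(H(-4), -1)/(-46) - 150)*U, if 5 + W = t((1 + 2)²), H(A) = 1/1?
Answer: -6907*√61/46 ≈ -1172.7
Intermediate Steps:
H(A) = 1
W = 1 (W = -5 + 6 = 1)
k(F, p) = 8 - F
U = √61 (U = √(10*6 + 1) = √(60 + 1) = √61 ≈ 7.8102)
(k(H(-4), -1)/(-46) - 150)*U = ((8 - 1*1)/(-46) - 150)*√61 = ((8 - 1)*(-1/46) - 150)*√61 = (7*(-1/46) - 150)*√61 = (-7/46 - 150)*√61 = -6907*√61/46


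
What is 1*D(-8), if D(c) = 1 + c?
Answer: -7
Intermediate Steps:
1*D(-8) = 1*(1 - 8) = 1*(-7) = -7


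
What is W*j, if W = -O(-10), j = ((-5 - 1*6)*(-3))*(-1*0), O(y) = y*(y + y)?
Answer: 0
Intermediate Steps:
O(y) = 2*y² (O(y) = y*(2*y) = 2*y²)
j = 0 (j = ((-5 - 6)*(-3))*0 = -11*(-3)*0 = 33*0 = 0)
W = -200 (W = -2*(-10)² = -2*100 = -1*200 = -200)
W*j = -200*0 = 0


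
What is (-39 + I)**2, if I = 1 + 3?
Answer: 1225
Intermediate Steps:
I = 4
(-39 + I)**2 = (-39 + 4)**2 = (-35)**2 = 1225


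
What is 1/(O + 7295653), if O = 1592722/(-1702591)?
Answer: 1702591/12421511544201 ≈ 1.3707e-7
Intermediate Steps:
O = -1592722/1702591 (O = 1592722*(-1/1702591) = -1592722/1702591 ≈ -0.93547)
1/(O + 7295653) = 1/(-1592722/1702591 + 7295653) = 1/(12421511544201/1702591) = 1702591/12421511544201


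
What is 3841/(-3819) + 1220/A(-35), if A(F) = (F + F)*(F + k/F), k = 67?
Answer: -69289/129846 ≈ -0.53362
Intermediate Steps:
A(F) = 2*F*(F + 67/F) (A(F) = (F + F)*(F + 67/F) = (2*F)*(F + 67/F) = 2*F*(F + 67/F))
3841/(-3819) + 1220/A(-35) = 3841/(-3819) + 1220/(134 + 2*(-35)**2) = 3841*(-1/3819) + 1220/(134 + 2*1225) = -3841/3819 + 1220/(134 + 2450) = -3841/3819 + 1220/2584 = -3841/3819 + 1220*(1/2584) = -3841/3819 + 305/646 = -69289/129846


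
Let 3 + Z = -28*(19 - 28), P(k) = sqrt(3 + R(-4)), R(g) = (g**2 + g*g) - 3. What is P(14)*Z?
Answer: 996*sqrt(2) ≈ 1408.6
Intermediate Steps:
R(g) = -3 + 2*g**2 (R(g) = (g**2 + g**2) - 3 = 2*g**2 - 3 = -3 + 2*g**2)
P(k) = 4*sqrt(2) (P(k) = sqrt(3 + (-3 + 2*(-4)**2)) = sqrt(3 + (-3 + 2*16)) = sqrt(3 + (-3 + 32)) = sqrt(3 + 29) = sqrt(32) = 4*sqrt(2))
Z = 249 (Z = -3 - 28*(19 - 28) = -3 - 28*(-9) = -3 + 252 = 249)
P(14)*Z = (4*sqrt(2))*249 = 996*sqrt(2)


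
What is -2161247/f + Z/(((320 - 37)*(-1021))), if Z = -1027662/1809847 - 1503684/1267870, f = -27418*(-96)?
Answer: -716473221407877565191913/872581046019403309193280 ≈ -0.82110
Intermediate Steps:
f = 2632128
Z = -2012189898144/1147325357945 (Z = -1027662*1/1809847 - 1503684*1/1267870 = -1027662/1809847 - 751842/633935 = -2012189898144/1147325357945 ≈ -1.7538)
-2161247/f + Z/(((320 - 37)*(-1021))) = -2161247/2632128 - 2012189898144*(-1/(1021*(320 - 37)))/1147325357945 = -2161247*1/2632128 - 2012189898144/(1147325357945*(283*(-1021))) = -2161247/2632128 - 2012189898144/1147325357945/(-288943) = -2161247/2632128 - 2012189898144/1147325357945*(-1/288943) = -2161247/2632128 + 2012189898144/331511630900702135 = -716473221407877565191913/872581046019403309193280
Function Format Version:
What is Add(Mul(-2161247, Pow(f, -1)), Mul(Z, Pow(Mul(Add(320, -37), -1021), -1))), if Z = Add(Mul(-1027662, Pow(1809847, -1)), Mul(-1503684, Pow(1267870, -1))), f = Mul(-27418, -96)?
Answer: Rational(-716473221407877565191913, 872581046019403309193280) ≈ -0.82110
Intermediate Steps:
f = 2632128
Z = Rational(-2012189898144, 1147325357945) (Z = Add(Mul(-1027662, Rational(1, 1809847)), Mul(-1503684, Rational(1, 1267870))) = Add(Rational(-1027662, 1809847), Rational(-751842, 633935)) = Rational(-2012189898144, 1147325357945) ≈ -1.7538)
Add(Mul(-2161247, Pow(f, -1)), Mul(Z, Pow(Mul(Add(320, -37), -1021), -1))) = Add(Mul(-2161247, Pow(2632128, -1)), Mul(Rational(-2012189898144, 1147325357945), Pow(Mul(Add(320, -37), -1021), -1))) = Add(Mul(-2161247, Rational(1, 2632128)), Mul(Rational(-2012189898144, 1147325357945), Pow(Mul(283, -1021), -1))) = Add(Rational(-2161247, 2632128), Mul(Rational(-2012189898144, 1147325357945), Pow(-288943, -1))) = Add(Rational(-2161247, 2632128), Mul(Rational(-2012189898144, 1147325357945), Rational(-1, 288943))) = Add(Rational(-2161247, 2632128), Rational(2012189898144, 331511630900702135)) = Rational(-716473221407877565191913, 872581046019403309193280)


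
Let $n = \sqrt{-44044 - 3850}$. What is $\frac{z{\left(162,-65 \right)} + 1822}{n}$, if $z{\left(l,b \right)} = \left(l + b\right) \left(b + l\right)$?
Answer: $- \frac{1021 i \sqrt{47894}}{4354} \approx - 51.319 i$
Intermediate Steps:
$z{\left(l,b \right)} = \left(b + l\right)^{2}$ ($z{\left(l,b \right)} = \left(b + l\right) \left(b + l\right) = \left(b + l\right)^{2}$)
$n = i \sqrt{47894}$ ($n = \sqrt{-44044 - 3850} = \sqrt{-47894} = i \sqrt{47894} \approx 218.85 i$)
$\frac{z{\left(162,-65 \right)} + 1822}{n} = \frac{\left(-65 + 162\right)^{2} + 1822}{i \sqrt{47894}} = \left(97^{2} + 1822\right) \left(- \frac{i \sqrt{47894}}{47894}\right) = \left(9409 + 1822\right) \left(- \frac{i \sqrt{47894}}{47894}\right) = 11231 \left(- \frac{i \sqrt{47894}}{47894}\right) = - \frac{1021 i \sqrt{47894}}{4354}$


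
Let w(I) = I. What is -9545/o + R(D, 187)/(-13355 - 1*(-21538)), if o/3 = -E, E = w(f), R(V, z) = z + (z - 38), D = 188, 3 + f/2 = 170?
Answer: 67103/7014 ≈ 9.5670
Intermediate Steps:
f = 334 (f = -6 + 2*170 = -6 + 340 = 334)
R(V, z) = -38 + 2*z (R(V, z) = z + (-38 + z) = -38 + 2*z)
E = 334
o = -1002 (o = 3*(-1*334) = 3*(-334) = -1002)
-9545/o + R(D, 187)/(-13355 - 1*(-21538)) = -9545/(-1002) + (-38 + 2*187)/(-13355 - 1*(-21538)) = -9545*(-1/1002) + (-38 + 374)/(-13355 + 21538) = 9545/1002 + 336/8183 = 9545/1002 + 336*(1/8183) = 9545/1002 + 48/1169 = 67103/7014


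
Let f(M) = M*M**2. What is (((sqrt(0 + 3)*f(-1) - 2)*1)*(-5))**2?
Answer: 175 + 100*sqrt(3) ≈ 348.21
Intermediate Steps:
f(M) = M**3
(((sqrt(0 + 3)*f(-1) - 2)*1)*(-5))**2 = (((sqrt(0 + 3)*(-1)**3 - 2)*1)*(-5))**2 = (((sqrt(3)*(-1) - 2)*1)*(-5))**2 = (((-sqrt(3) - 2)*1)*(-5))**2 = (((-2 - sqrt(3))*1)*(-5))**2 = ((-2 - sqrt(3))*(-5))**2 = (10 + 5*sqrt(3))**2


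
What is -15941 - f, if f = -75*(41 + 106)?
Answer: -4916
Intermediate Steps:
f = -11025 (f = -75*147 = -11025)
-15941 - f = -15941 - 1*(-11025) = -15941 + 11025 = -4916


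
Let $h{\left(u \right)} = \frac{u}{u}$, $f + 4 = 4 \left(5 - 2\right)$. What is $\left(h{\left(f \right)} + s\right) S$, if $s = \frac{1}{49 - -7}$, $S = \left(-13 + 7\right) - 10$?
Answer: $- \frac{114}{7} \approx -16.286$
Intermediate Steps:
$S = -16$ ($S = -6 - 10 = -16$)
$f = 8$ ($f = -4 + 4 \left(5 - 2\right) = -4 + 4 \cdot 3 = -4 + 12 = 8$)
$s = \frac{1}{56}$ ($s = \frac{1}{49 + 7} = \frac{1}{56} \approx 0.017857$)
$h{\left(u \right)} = 1$
$\left(h{\left(f \right)} + s\right) S = \left(1 + \frac{1}{56}\right) \left(-16\right) = \frac{57}{56} \left(-16\right) = - \frac{114}{7}$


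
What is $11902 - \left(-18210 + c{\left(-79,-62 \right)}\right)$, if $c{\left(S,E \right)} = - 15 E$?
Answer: $29182$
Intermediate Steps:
$11902 - \left(-18210 + c{\left(-79,-62 \right)}\right) = 11902 + \left(18210 - \left(-15\right) \left(-62\right)\right) = 11902 + \left(18210 - 930\right) = 11902 + 17280 = 29182$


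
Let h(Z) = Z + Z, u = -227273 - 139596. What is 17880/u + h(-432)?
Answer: -316992696/366869 ≈ -864.05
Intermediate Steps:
u = -366869
h(Z) = 2*Z
17880/u + h(-432) = 17880/(-366869) + 2*(-432) = 17880*(-1/366869) - 864 = -17880/366869 - 864 = -316992696/366869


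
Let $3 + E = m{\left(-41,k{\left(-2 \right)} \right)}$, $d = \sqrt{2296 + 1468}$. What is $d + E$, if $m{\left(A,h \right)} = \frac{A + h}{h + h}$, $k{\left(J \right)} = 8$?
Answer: $- \frac{81}{16} + 2 \sqrt{941} \approx 56.289$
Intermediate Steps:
$d = 2 \sqrt{941}$ ($d = \sqrt{3764} = 2 \sqrt{941} \approx 61.351$)
$m{\left(A,h \right)} = \frac{A + h}{2 h}$
$E = - \frac{81}{16}$ ($E = -3 + \frac{-41 + 8}{2 \cdot 8} = -3 + \frac{1}{2} \cdot \frac{1}{8} \left(-33\right) = -3 - \frac{33}{16} = - \frac{81}{16} \approx -5.0625$)
$d + E = 2 \sqrt{941} - \frac{81}{16} = - \frac{81}{16} + 2 \sqrt{941}$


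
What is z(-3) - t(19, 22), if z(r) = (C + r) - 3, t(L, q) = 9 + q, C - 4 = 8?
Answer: -25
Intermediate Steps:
C = 12 (C = 4 + 8 = 12)
z(r) = 9 + r (z(r) = (12 + r) - 3 = 9 + r)
z(-3) - t(19, 22) = (9 - 3) - (9 + 22) = 6 - 1*31 = 6 - 31 = -25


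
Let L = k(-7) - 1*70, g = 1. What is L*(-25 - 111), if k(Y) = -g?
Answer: 9656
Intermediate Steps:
k(Y) = -1 (k(Y) = -1*1 = -1)
L = -71 (L = -1 - 1*70 = -1 - 70 = -71)
L*(-25 - 111) = -71*(-25 - 111) = -71*(-136) = 9656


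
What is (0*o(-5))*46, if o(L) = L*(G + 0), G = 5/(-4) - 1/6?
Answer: 0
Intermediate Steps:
G = -17/12 (G = 5*(-¼) - 1*⅙ = -5/4 - ⅙ = -17/12 ≈ -1.4167)
o(L) = -17*L/12 (o(L) = L*(-17/12 + 0) = L*(-17/12) = -17*L/12)
(0*o(-5))*46 = (0*(-17/12*(-5)))*46 = (0*(85/12))*46 = 0*46 = 0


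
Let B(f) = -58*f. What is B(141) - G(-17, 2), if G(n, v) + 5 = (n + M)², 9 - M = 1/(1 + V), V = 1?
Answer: -32981/4 ≈ -8245.3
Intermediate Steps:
M = 17/2 (M = 9 - 1/(1 + 1) = 9 - 1/2 = 9 - 1*½ = 9 - ½ = 17/2 ≈ 8.5000)
G(n, v) = -5 + (17/2 + n)² (G(n, v) = -5 + (n + 17/2)² = -5 + (17/2 + n)²)
B(141) - G(-17, 2) = -58*141 - (-5 + (17 + 2*(-17))²/4) = -8178 - (-5 + (17 - 34)²/4) = -8178 - (-5 + (¼)*(-17)²) = -8178 - (-5 + (¼)*289) = -8178 - (-5 + 289/4) = -8178 - 1*269/4 = -8178 - 269/4 = -32981/4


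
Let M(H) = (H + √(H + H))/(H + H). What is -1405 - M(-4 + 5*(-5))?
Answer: -2811/2 + I*√58/58 ≈ -1405.5 + 0.13131*I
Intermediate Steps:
M(H) = (H + √2*√H)/(2*H) (M(H) = (H + √(2*H))/((2*H)) = (H + √2*√H)*(1/(2*H)) = (H + √2*√H)/(2*H))
-1405 - M(-4 + 5*(-5)) = -1405 - (½ + √2/(2*√(-4 + 5*(-5)))) = -1405 - (½ + √2/(2*√(-4 - 25))) = -1405 - (½ + √2/(2*√(-29))) = -1405 - (½ + √2*(-I*√29/29)/2) = -1405 - (½ - I*√58/58) = -1405 + (-½ + I*√58/58) = -2811/2 + I*√58/58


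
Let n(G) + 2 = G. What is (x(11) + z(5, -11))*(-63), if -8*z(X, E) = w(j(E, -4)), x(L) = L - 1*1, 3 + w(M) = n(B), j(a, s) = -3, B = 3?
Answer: -2583/4 ≈ -645.75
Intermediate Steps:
n(G) = -2 + G
w(M) = -2 (w(M) = -3 + (-2 + 3) = -3 + 1 = -2)
x(L) = -1 + L (x(L) = L - 1 = -1 + L)
z(X, E) = ¼ (z(X, E) = -⅛*(-2) = ¼)
(x(11) + z(5, -11))*(-63) = ((-1 + 11) + ¼)*(-63) = (10 + ¼)*(-63) = (41/4)*(-63) = -2583/4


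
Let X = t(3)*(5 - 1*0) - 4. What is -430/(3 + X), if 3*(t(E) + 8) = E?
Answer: 215/18 ≈ 11.944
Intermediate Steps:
t(E) = -8 + E/3
X = -39 (X = (-8 + (⅓)*3)*(5 - 1*0) - 4 = (-8 + 1)*(5 + 0) - 4 = -7*5 - 4 = -35 - 4 = -39)
-430/(3 + X) = -430/(3 - 39) = -430/(-36) = -1/36*(-430) = 215/18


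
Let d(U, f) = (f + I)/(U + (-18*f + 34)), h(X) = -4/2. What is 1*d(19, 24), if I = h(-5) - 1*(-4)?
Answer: -26/379 ≈ -0.068602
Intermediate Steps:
h(X) = -2 (h(X) = -4*½ = -2)
I = 2 (I = -2 - 1*(-4) = -2 + 4 = 2)
d(U, f) = (2 + f)/(34 + U - 18*f) (d(U, f) = (f + 2)/(U + (-18*f + 34)) = (2 + f)/(U + (34 - 18*f)) = (2 + f)/(34 + U - 18*f))
1*d(19, 24) = 1*((2 + 24)/(34 + 19 - 18*24)) = 1*(26/(34 + 19 - 432)) = 1*(26/(-379)) = 1*(-1/379*26) = 1*(-26/379) = -26/379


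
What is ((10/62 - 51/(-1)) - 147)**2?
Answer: 8826841/961 ≈ 9185.1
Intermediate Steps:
((10/62 - 51/(-1)) - 147)**2 = ((10*(1/62) - 51*(-1)) - 147)**2 = ((5/31 + 51) - 147)**2 = (1586/31 - 147)**2 = (-2971/31)**2 = 8826841/961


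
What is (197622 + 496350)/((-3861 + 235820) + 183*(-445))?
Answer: 173493/37631 ≈ 4.6104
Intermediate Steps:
(197622 + 496350)/((-3861 + 235820) + 183*(-445)) = 693972/(231959 - 81435) = 693972/150524 = 693972*(1/150524) = 173493/37631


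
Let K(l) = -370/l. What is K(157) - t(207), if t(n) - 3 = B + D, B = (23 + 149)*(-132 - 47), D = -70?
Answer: 4843865/157 ≈ 30853.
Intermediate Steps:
B = -30788 (B = 172*(-179) = -30788)
t(n) = -30855 (t(n) = 3 + (-30788 - 70) = 3 - 30858 = -30855)
K(157) - t(207) = -370/157 - 1*(-30855) = -370*1/157 + 30855 = -370/157 + 30855 = 4843865/157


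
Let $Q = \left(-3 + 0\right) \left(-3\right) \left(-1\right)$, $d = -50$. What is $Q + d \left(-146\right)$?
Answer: $7291$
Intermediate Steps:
$Q = -9$ ($Q = \left(-3\right) \left(-3\right) \left(-1\right) = 9 \left(-1\right) = -9$)
$Q + d \left(-146\right) = -9 - -7300 = -9 + 7300 = 7291$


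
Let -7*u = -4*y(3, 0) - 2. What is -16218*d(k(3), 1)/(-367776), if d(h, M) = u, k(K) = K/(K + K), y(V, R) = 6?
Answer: 11713/71512 ≈ 0.16379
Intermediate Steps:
k(K) = ½ (k(K) = K/((2*K)) = K*(1/(2*K)) = ½)
u = 26/7 (u = -(-4*6 - 2)/7 = -(-24 - 2)/7 = -⅐*(-26) = 26/7 ≈ 3.7143)
d(h, M) = 26/7
-16218*d(k(3), 1)/(-367776) = -16218*26/7/(-367776) = -421668/7*(-1/367776) = 11713/71512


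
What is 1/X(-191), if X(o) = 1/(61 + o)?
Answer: -130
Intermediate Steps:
1/X(-191) = 1/(1/(61 - 191)) = 1/(1/(-130)) = 1/(-1/130) = -130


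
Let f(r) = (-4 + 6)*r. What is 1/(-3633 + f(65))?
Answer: -1/3503 ≈ -0.00028547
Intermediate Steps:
f(r) = 2*r
1/(-3633 + f(65)) = 1/(-3633 + 2*65) = 1/(-3633 + 130) = 1/(-3503) = -1/3503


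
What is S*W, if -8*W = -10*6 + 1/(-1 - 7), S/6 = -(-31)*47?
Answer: 2102451/32 ≈ 65702.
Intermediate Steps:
S = 8742 (S = 6*(-(-31)*47) = 6*(-31*(-47)) = 6*1457 = 8742)
W = 481/64 (W = -(-10*6 + 1/(-1 - 7))/8 = -(-60 + 1/(-8))/8 = -(-60 - ⅛)/8 = -⅛*(-481/8) = 481/64 ≈ 7.5156)
S*W = 8742*(481/64) = 2102451/32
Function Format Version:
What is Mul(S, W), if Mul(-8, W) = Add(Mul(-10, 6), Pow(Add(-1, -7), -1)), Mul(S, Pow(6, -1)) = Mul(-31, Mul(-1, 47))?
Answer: Rational(2102451, 32) ≈ 65702.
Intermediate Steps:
S = 8742 (S = Mul(6, Mul(-31, Mul(-1, 47))) = Mul(6, Mul(-31, -47)) = Mul(6, 1457) = 8742)
W = Rational(481, 64) (W = Mul(Rational(-1, 8), Add(Mul(-10, 6), Pow(Add(-1, -7), -1))) = Mul(Rational(-1, 8), Add(-60, Pow(-8, -1))) = Mul(Rational(-1, 8), Add(-60, Rational(-1, 8))) = Mul(Rational(-1, 8), Rational(-481, 8)) = Rational(481, 64) ≈ 7.5156)
Mul(S, W) = Mul(8742, Rational(481, 64)) = Rational(2102451, 32)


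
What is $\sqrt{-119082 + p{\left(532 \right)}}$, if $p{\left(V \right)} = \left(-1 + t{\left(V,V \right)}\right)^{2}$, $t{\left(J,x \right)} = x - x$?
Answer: $i \sqrt{119081} \approx 345.08 i$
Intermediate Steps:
$t{\left(J,x \right)} = 0$
$p{\left(V \right)} = 1$ ($p{\left(V \right)} = \left(-1 + 0\right)^{2} = \left(-1\right)^{2} = 1$)
$\sqrt{-119082 + p{\left(532 \right)}} = \sqrt{-119082 + 1} = \sqrt{-119081} = i \sqrt{119081}$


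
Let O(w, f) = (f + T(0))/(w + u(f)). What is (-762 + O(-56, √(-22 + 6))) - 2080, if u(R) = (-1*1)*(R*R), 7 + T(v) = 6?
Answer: -113679/40 - I/10 ≈ -2842.0 - 0.1*I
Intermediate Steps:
T(v) = -1 (T(v) = -7 + 6 = -1)
u(R) = -R²
O(w, f) = (-1 + f)/(w - f²) (O(w, f) = (f - 1)/(w - f²) = (-1 + f)/(w - f²))
(-762 + O(-56, √(-22 + 6))) - 2080 = (-762 + (1 - √(-22 + 6))/((√(-22 + 6))² - 1*(-56))) - 2080 = (-762 + (1 - √(-16))/((√(-16))² + 56)) - 2080 = (-762 + (1 - 4*I)/((4*I)² + 56)) - 2080 = (-762 + (1 - 4*I)/(-16 + 56)) - 2080 = (-762 + (1 - 4*I)/40) - 2080 = (-762 + (1/40 - I/10)) - 2080 = (-30479/40 - I/10) - 2080 = -113679/40 - I/10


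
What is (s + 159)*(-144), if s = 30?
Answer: -27216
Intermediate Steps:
(s + 159)*(-144) = (30 + 159)*(-144) = 189*(-144) = -27216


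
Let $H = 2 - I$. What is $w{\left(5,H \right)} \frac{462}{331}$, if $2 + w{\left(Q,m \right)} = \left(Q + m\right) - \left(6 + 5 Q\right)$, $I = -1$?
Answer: $- \frac{11550}{331} \approx -34.894$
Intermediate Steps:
$H = 3$ ($H = 2 - -1 = 2 + 1 = 3$)
$w{\left(Q,m \right)} = -8 + m - 4 Q$ ($w{\left(Q,m \right)} = -2 - \left(6 - m + 4 Q\right) = -8 + m - 4 Q$)
$w{\left(5,H \right)} \frac{462}{331} = \left(-8 + 3 - 20\right) \frac{462}{331} = \left(-8 + 3 - 20\right) 462 \cdot \frac{1}{331} = \left(-25\right) \frac{462}{331} = - \frac{11550}{331}$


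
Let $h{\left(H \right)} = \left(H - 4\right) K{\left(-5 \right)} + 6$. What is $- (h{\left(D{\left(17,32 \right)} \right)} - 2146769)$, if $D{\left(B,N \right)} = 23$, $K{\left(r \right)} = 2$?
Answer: $2146725$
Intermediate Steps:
$h{\left(H \right)} = -2 + 2 H$ ($h{\left(H \right)} = \left(H - 4\right) 2 + 6 = \left(-4 + H\right) 2 + 6 = \left(-8 + 2 H\right) + 6 = -2 + 2 H$)
$- (h{\left(D{\left(17,32 \right)} \right)} - 2146769) = - (\left(-2 + 2 \cdot 23\right) - 2146769) = - (\left(-2 + 46\right) - 2146769) = - (44 - 2146769) = \left(-1\right) \left(-2146725\right) = 2146725$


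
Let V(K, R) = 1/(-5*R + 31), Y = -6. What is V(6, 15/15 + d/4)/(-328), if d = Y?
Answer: -1/10988 ≈ -9.1008e-5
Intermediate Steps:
d = -6
V(K, R) = 1/(31 - 5*R)
V(6, 15/15 + d/4)/(-328) = -1/(-31 + 5*(15/15 - 6/4))/(-328) = -1/(-31 + 5*(15*(1/15) - 6*¼))*(-1/328) = -1/(-31 + 5*(1 - 3/2))*(-1/328) = -1/(-31 + 5*(-½))*(-1/328) = -1/(-31 - 5/2)*(-1/328) = -1/(-67/2)*(-1/328) = -1*(-2/67)*(-1/328) = (2/67)*(-1/328) = -1/10988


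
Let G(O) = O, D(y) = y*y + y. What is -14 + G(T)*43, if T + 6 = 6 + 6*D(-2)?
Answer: 502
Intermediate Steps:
D(y) = y + y² (D(y) = y² + y = y + y²)
T = 12 (T = -6 + (6 + 6*(-2*(1 - 2))) = -6 + (6 + 6*(-2*(-1))) = -6 + (6 + 6*2) = -6 + (6 + 12) = -6 + 18 = 12)
-14 + G(T)*43 = -14 + 12*43 = -14 + 516 = 502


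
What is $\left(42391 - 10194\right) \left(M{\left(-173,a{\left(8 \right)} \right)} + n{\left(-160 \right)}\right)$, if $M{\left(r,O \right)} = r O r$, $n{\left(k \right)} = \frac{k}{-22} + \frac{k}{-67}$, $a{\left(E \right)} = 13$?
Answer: $\frac{839337355563}{67} \approx 1.2527 \cdot 10^{10}$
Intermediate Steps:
$n{\left(k \right)} = - \frac{89 k}{1474}$ ($n{\left(k \right)} = k \left(- \frac{1}{22}\right) + k \left(- \frac{1}{67}\right) = - \frac{k}{22} - \frac{k}{67} = - \frac{89 k}{1474}$)
$M{\left(r,O \right)} = O r^{2}$ ($M{\left(r,O \right)} = O r r = O r^{2}$)
$\left(42391 - 10194\right) \left(M{\left(-173,a{\left(8 \right)} \right)} + n{\left(-160 \right)}\right) = \left(42391 - 10194\right) \left(13 \left(-173\right)^{2} - - \frac{7120}{737}\right) = 32197 \left(13 \cdot 29929 + \frac{7120}{737}\right) = 32197 \left(389077 + \frac{7120}{737}\right) = 32197 \cdot \frac{286756869}{737} = \frac{839337355563}{67}$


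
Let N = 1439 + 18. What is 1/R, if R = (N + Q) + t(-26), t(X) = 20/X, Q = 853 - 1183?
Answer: 13/14641 ≈ 0.00088792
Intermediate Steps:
Q = -330
N = 1457
R = 14641/13 (R = (1457 - 330) + 20/(-26) = 1127 + 20*(-1/26) = 1127 - 10/13 = 14641/13 ≈ 1126.2)
1/R = 1/(14641/13) = 13/14641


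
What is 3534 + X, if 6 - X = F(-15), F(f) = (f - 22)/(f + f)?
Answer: 106163/30 ≈ 3538.8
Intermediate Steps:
F(f) = (-22 + f)/(2*f) (F(f) = (-22 + f)/((2*f)) = (-22 + f)*(1/(2*f)) = (-22 + f)/(2*f))
X = 143/30 (X = 6 - (-22 - 15)/(2*(-15)) = 6 - (-1)*(-37)/(2*15) = 6 - 1*37/30 = 6 - 37/30 = 143/30 ≈ 4.7667)
3534 + X = 3534 + 143/30 = 106163/30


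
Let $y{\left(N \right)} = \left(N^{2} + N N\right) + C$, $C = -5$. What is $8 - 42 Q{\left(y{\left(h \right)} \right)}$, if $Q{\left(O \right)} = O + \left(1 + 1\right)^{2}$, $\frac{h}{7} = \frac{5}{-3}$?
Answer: $- \frac{34150}{3} \approx -11383.0$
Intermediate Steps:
$h = - \frac{35}{3}$ ($h = 7 \frac{5}{-3} = 7 \cdot 5 \left(- \frac{1}{3}\right) = 7 \left(- \frac{5}{3}\right) = - \frac{35}{3} \approx -11.667$)
$y{\left(N \right)} = -5 + 2 N^{2}$ ($y{\left(N \right)} = \left(N^{2} + N N\right) - 5 = \left(N^{2} + N^{2}\right) - 5 = 2 N^{2} - 5 = -5 + 2 N^{2}$)
$Q{\left(O \right)} = 4 + O$ ($Q{\left(O \right)} = O + 2^{2} = O + 4 = 4 + O$)
$8 - 42 Q{\left(y{\left(h \right)} \right)} = 8 - 42 \left(4 - \left(5 - 2 \left(- \frac{35}{3}\right)^{2}\right)\right) = 8 - 42 \left(4 + \left(-5 + 2 \cdot \frac{1225}{9}\right)\right) = 8 - 42 \left(4 + \left(-5 + \frac{2450}{9}\right)\right) = 8 - 42 \left(4 + \frac{2405}{9}\right) = 8 - \frac{34174}{3} = - \frac{34150}{3}$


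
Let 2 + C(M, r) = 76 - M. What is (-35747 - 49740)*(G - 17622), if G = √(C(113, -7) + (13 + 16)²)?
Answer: 1506451914 - 85487*√802 ≈ 1.5040e+9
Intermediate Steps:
C(M, r) = 74 - M (C(M, r) = -2 + (76 - M) = 74 - M)
G = √802 (G = √((74 - 1*113) + (13 + 16)²) = √((74 - 113) + 29²) = √(-39 + 841) = √802 ≈ 28.320)
(-35747 - 49740)*(G - 17622) = (-35747 - 49740)*(√802 - 17622) = -85487*(-17622 + √802) = 1506451914 - 85487*√802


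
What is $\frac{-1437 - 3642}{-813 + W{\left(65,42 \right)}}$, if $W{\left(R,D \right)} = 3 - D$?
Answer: $\frac{1693}{284} \approx 5.9613$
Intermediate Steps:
$\frac{-1437 - 3642}{-813 + W{\left(65,42 \right)}} = \frac{-1437 - 3642}{-813 + \left(3 - 42\right)} = - \frac{5079}{-813 + \left(3 - 42\right)} = - \frac{5079}{-813 - 39} = - \frac{5079}{-852} = \left(-5079\right) \left(- \frac{1}{852}\right) = \frac{1693}{284}$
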